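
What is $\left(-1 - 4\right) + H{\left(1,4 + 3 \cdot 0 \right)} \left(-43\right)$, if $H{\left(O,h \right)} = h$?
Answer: $-177$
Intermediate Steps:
$\left(-1 - 4\right) + H{\left(1,4 + 3 \cdot 0 \right)} \left(-43\right) = \left(-1 - 4\right) + \left(4 + 3 \cdot 0\right) \left(-43\right) = -5 + \left(4 + 0\right) \left(-43\right) = -5 + 4 \left(-43\right) = -5 - 172 = -177$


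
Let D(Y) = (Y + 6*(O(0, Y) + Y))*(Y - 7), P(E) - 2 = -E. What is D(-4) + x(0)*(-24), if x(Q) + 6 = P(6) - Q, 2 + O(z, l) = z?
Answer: 680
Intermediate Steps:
P(E) = 2 - E
O(z, l) = -2 + z
x(Q) = -10 - Q (x(Q) = -6 + ((2 - 1*6) - Q) = -6 + ((2 - 6) - Q) = -6 + (-4 - Q) = -10 - Q)
D(Y) = (-12 + 7*Y)*(-7 + Y) (D(Y) = (Y + 6*((-2 + 0) + Y))*(Y - 7) = (Y + 6*(-2 + Y))*(-7 + Y) = (Y + (-12 + 6*Y))*(-7 + Y) = (-12 + 7*Y)*(-7 + Y))
D(-4) + x(0)*(-24) = (84 - 61*(-4) + 7*(-4)**2) + (-10 - 1*0)*(-24) = (84 + 244 + 7*16) + (-10 + 0)*(-24) = (84 + 244 + 112) - 10*(-24) = 440 + 240 = 680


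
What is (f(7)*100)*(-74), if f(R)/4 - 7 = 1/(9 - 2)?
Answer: -1480000/7 ≈ -2.1143e+5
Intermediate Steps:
f(R) = 200/7 (f(R) = 28 + 4/(9 - 2) = 28 + 4/7 = 200/7)
(f(7)*100)*(-74) = ((200/7)*100)*(-74) = (20000/7)*(-74) = -1480000/7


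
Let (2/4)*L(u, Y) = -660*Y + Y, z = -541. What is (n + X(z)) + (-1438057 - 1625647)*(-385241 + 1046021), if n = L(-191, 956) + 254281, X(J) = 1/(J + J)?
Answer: -2190439032304455/1082 ≈ -2.0244e+12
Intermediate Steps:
L(u, Y) = -1318*Y (L(u, Y) = 2*(-660*Y + Y) = 2*(-659*Y) = -1318*Y)
X(J) = 1/(2*J)
n = -1005727 (n = -1318*956 + 254281 = -1260008 + 254281 = -1005727)
(n + X(z)) + (-1438057 - 1625647)*(-385241 + 1046021) = (-1005727 + (½)/(-541)) + (-1438057 - 1625647)*(-385241 + 1046021) = (-1005727 + (½)*(-1/541)) - 3063704*660780 = (-1005727 - 1/1082) - 2024434329120 = -1088196615/1082 - 2024434329120 = -2190439032304455/1082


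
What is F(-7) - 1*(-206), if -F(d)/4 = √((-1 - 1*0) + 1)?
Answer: 206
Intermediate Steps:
F(d) = 0 (F(d) = -4*√((-1 - 1*0) + 1) = -4*√((-1 + 0) + 1) = -4*√(-1 + 1) = -4*√0 = -4*0 = 0)
F(-7) - 1*(-206) = 0 - 1*(-206) = 0 + 206 = 206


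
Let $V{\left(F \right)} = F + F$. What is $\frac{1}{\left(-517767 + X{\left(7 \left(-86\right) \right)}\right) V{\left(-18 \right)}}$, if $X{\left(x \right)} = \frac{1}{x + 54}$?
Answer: $\frac{137}{2553626853} \approx 5.3649 \cdot 10^{-8}$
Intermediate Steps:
$V{\left(F \right)} = 2 F$
$X{\left(x \right)} = \frac{1}{54 + x}$
$\frac{1}{\left(-517767 + X{\left(7 \left(-86\right) \right)}\right) V{\left(-18 \right)}} = \frac{1}{\left(-517767 + \frac{1}{54 + 7 \left(-86\right)}\right) 2 \left(-18\right)} = \frac{1}{\left(-517767 + \frac{1}{54 - 602}\right) \left(-36\right)} = \frac{1}{-517767 + \frac{1}{-548}} \left(- \frac{1}{36}\right) = \frac{1}{-517767 - \frac{1}{548}} \left(- \frac{1}{36}\right) = \frac{1}{- \frac{283736317}{548}} \left(- \frac{1}{36}\right) = \left(- \frac{548}{283736317}\right) \left(- \frac{1}{36}\right) = \frac{137}{2553626853}$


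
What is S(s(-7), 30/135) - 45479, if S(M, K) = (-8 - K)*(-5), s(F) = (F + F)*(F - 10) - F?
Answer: -408941/9 ≈ -45438.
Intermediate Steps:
s(F) = -F + 2*F*(-10 + F) (s(F) = (2*F)*(-10 + F) - F = 2*F*(-10 + F) - F = -F + 2*F*(-10 + F))
S(M, K) = 40 + 5*K
S(s(-7), 30/135) - 45479 = (40 + 5*(30/135)) - 45479 = (40 + 5*(30*(1/135))) - 45479 = (40 + 5*(2/9)) - 45479 = (40 + 10/9) - 45479 = 370/9 - 45479 = -408941/9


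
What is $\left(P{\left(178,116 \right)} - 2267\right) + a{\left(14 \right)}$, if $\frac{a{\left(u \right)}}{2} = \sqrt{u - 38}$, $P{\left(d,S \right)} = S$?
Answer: $-2151 + 4 i \sqrt{6} \approx -2151.0 + 9.798 i$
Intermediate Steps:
$a{\left(u \right)} = 2 \sqrt{-38 + u}$ ($a{\left(u \right)} = 2 \sqrt{u - 38} = 2 \sqrt{-38 + u}$)
$\left(P{\left(178,116 \right)} - 2267\right) + a{\left(14 \right)} = \left(116 - 2267\right) + 2 \sqrt{-38 + 14} = -2151 + 2 \sqrt{-24} = -2151 + 2 \cdot 2 i \sqrt{6} = -2151 + 4 i \sqrt{6}$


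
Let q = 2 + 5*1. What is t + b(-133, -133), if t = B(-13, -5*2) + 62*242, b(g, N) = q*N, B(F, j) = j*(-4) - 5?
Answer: 14108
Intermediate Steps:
B(F, j) = -5 - 4*j (B(F, j) = -4*j - 5 = -5 - 4*j)
q = 7 (q = 2 + 5 = 7)
b(g, N) = 7*N
t = 15039 (t = (-5 - (-20)*2) + 62*242 = (-5 - 4*(-10)) + 15004 = (-5 + 40) + 15004 = 35 + 15004 = 15039)
t + b(-133, -133) = 15039 + 7*(-133) = 15039 - 931 = 14108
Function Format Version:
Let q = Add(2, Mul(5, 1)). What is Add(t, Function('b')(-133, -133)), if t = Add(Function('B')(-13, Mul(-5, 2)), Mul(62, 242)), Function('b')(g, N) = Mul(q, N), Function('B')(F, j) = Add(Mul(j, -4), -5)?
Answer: 14108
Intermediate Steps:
Function('B')(F, j) = Add(-5, Mul(-4, j)) (Function('B')(F, j) = Add(Mul(-4, j), -5) = Add(-5, Mul(-4, j)))
q = 7 (q = Add(2, 5) = 7)
Function('b')(g, N) = Mul(7, N)
t = 15039 (t = Add(Add(-5, Mul(-4, Mul(-5, 2))), Mul(62, 242)) = Add(Add(-5, Mul(-4, -10)), 15004) = Add(Add(-5, 40), 15004) = Add(35, 15004) = 15039)
Add(t, Function('b')(-133, -133)) = Add(15039, Mul(7, -133)) = Add(15039, -931) = 14108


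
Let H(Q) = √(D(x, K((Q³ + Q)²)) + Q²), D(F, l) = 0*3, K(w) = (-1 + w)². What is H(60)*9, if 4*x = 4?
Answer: 540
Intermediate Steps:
x = 1 (x = (¼)*4 = 1)
D(F, l) = 0
H(Q) = √(Q²) (H(Q) = √(0 + Q²) = √(Q²))
H(60)*9 = √(60²)*9 = √3600*9 = 60*9 = 540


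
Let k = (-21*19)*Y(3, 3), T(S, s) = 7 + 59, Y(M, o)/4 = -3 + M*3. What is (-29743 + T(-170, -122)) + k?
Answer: -39253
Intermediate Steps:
Y(M, o) = -12 + 12*M (Y(M, o) = 4*(-3 + M*3) = 4*(-3 + 3*M) = -12 + 12*M)
T(S, s) = 66
k = -9576 (k = (-21*19)*(-12 + 12*3) = -399*(-12 + 36) = -399*24 = -9576)
(-29743 + T(-170, -122)) + k = (-29743 + 66) - 9576 = -29677 - 9576 = -39253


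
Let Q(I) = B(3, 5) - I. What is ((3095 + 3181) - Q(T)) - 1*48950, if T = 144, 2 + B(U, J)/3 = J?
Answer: -42539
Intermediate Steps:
B(U, J) = -6 + 3*J
Q(I) = 9 - I (Q(I) = (-6 + 3*5) - I = (-6 + 15) - I = 9 - I)
((3095 + 3181) - Q(T)) - 1*48950 = ((3095 + 3181) - (9 - 1*144)) - 1*48950 = (6276 - (9 - 144)) - 48950 = (6276 - 1*(-135)) - 48950 = (6276 + 135) - 48950 = 6411 - 48950 = -42539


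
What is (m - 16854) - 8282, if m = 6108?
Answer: -19028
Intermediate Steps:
(m - 16854) - 8282 = (6108 - 16854) - 8282 = -10746 - 8282 = -19028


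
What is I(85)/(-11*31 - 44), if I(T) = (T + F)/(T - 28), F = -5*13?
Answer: -4/4389 ≈ -0.00091137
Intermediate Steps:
F = -65
I(T) = (-65 + T)/(-28 + T) (I(T) = (T - 65)/(T - 28) = (-65 + T)/(-28 + T))
I(85)/(-11*31 - 44) = ((-65 + 85)/(-28 + 85))/(-11*31 - 44) = (20/57)/(-341 - 44) = ((1/57)*20)/(-385) = (20/57)*(-1/385) = -4/4389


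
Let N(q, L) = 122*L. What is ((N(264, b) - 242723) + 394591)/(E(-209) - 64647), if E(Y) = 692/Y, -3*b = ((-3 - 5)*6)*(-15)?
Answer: -25620892/13511915 ≈ -1.8962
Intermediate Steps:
b = -240 (b = -(-3 - 5)*6*(-15)/3 = -(-8*6)*(-15)/3 = -(-16)*(-15) = -1/3*720 = -240)
((N(264, b) - 242723) + 394591)/(E(-209) - 64647) = ((122*(-240) - 242723) + 394591)/(692/(-209) - 64647) = ((-29280 - 242723) + 394591)/(692*(-1/209) - 64647) = (-272003 + 394591)/(-692/209 - 64647) = 122588/(-13511915/209) = 122588*(-209/13511915) = -25620892/13511915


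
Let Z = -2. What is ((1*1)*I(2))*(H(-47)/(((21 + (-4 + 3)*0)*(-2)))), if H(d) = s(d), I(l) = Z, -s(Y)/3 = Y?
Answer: 47/7 ≈ 6.7143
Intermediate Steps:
s(Y) = -3*Y
I(l) = -2
H(d) = -3*d
((1*1)*I(2))*(H(-47)/(((21 + (-4 + 3)*0)*(-2)))) = ((1*1)*(-2))*((-3*(-47))/(((21 + (-4 + 3)*0)*(-2)))) = (1*(-2))*(141/(((21 - 1*0)*(-2)))) = -282/((21 + 0)*(-2)) = -282/(21*(-2)) = -282/(-42) = -282*(-1)/42 = -2*(-47/14) = 47/7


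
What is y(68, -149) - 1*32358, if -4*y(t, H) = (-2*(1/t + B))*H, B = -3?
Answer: -4370441/136 ≈ -32136.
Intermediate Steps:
y(t, H) = -H*(6 - 2/t)/4 (y(t, H) = -(-2*(1/t - 3))*H/4 = -(-2*(-3 + 1/t))*H/4 = -(6 - 2/t)*H/4 = -H*(6 - 2/t)/4)
y(68, -149) - 1*32358 = (½)*(-149)*(1 - 3*68)/68 - 1*32358 = (½)*(-149)*(1/68)*(1 - 204) - 32358 = (½)*(-149)*(1/68)*(-203) - 32358 = 30247/136 - 32358 = -4370441/136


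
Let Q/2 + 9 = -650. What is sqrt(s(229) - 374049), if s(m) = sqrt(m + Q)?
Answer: sqrt(-374049 + 33*I) ≈ 0.027 + 611.6*I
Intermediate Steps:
Q = -1318 (Q = -18 + 2*(-650) = -18 - 1300 = -1318)
s(m) = sqrt(-1318 + m) (s(m) = sqrt(m - 1318) = sqrt(-1318 + m))
sqrt(s(229) - 374049) = sqrt(sqrt(-1318 + 229) - 374049) = sqrt(sqrt(-1089) - 374049) = sqrt(33*I - 374049) = sqrt(-374049 + 33*I)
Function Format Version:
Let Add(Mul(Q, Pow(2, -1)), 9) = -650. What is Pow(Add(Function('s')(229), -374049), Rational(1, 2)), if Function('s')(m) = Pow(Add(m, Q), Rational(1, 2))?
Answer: Pow(Add(-374049, Mul(33, I)), Rational(1, 2)) ≈ Add(0.027, Mul(611.60, I))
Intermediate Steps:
Q = -1318 (Q = Add(-18, Mul(2, -650)) = Add(-18, -1300) = -1318)
Function('s')(m) = Pow(Add(-1318, m), Rational(1, 2)) (Function('s')(m) = Pow(Add(m, -1318), Rational(1, 2)) = Pow(Add(-1318, m), Rational(1, 2)))
Pow(Add(Function('s')(229), -374049), Rational(1, 2)) = Pow(Add(Pow(Add(-1318, 229), Rational(1, 2)), -374049), Rational(1, 2)) = Pow(Add(Pow(-1089, Rational(1, 2)), -374049), Rational(1, 2)) = Pow(Add(Mul(33, I), -374049), Rational(1, 2)) = Pow(Add(-374049, Mul(33, I)), Rational(1, 2))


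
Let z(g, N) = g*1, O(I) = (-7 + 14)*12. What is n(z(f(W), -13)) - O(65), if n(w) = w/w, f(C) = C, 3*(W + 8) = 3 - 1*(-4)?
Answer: -83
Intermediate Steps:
O(I) = 84 (O(I) = 7*12 = 84)
W = -17/3 (W = -8 + (3 - 1*(-4))/3 = -8 + (3 + 4)/3 = -8 + (⅓)*7 = -8 + 7/3 = -17/3 ≈ -5.6667)
z(g, N) = g
n(w) = 1
n(z(f(W), -13)) - O(65) = 1 - 1*84 = 1 - 84 = -83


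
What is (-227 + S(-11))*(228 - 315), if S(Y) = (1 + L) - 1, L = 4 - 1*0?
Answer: 19401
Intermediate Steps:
L = 4 (L = 4 + 0 = 4)
S(Y) = 4 (S(Y) = (1 + 4) - 1 = 5 - 1 = 4)
(-227 + S(-11))*(228 - 315) = (-227 + 4)*(228 - 315) = -223*(-87) = 19401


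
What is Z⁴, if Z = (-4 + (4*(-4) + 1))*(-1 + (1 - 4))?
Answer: 33362176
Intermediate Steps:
Z = 76 (Z = (-4 + (-16 + 1))*(-1 - 3) = (-4 - 15)*(-4) = -19*(-4) = 76)
Z⁴ = 76⁴ = 33362176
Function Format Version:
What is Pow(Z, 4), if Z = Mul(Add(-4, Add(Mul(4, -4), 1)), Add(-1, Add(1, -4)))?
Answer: 33362176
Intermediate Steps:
Z = 76 (Z = Mul(Add(-4, Add(-16, 1)), Add(-1, -3)) = Mul(Add(-4, -15), -4) = Mul(-19, -4) = 76)
Pow(Z, 4) = Pow(76, 4) = 33362176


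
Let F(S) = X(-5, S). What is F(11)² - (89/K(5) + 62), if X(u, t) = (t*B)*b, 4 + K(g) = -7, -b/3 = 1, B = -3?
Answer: 107218/11 ≈ 9747.1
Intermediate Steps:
b = -3 (b = -3*1 = -3)
K(g) = -11 (K(g) = -4 - 7 = -11)
X(u, t) = 9*t (X(u, t) = (t*(-3))*(-3) = -3*t*(-3) = 9*t)
F(S) = 9*S
F(11)² - (89/K(5) + 62) = (9*11)² - (89/(-11) + 62) = 99² - (89*(-1/11) + 62) = 9801 - (-89/11 + 62) = 9801 - 1*593/11 = 9801 - 593/11 = 107218/11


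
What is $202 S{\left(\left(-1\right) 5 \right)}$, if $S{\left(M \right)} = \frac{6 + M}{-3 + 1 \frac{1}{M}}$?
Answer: $- \frac{505}{8} \approx -63.125$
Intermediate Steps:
$S{\left(M \right)} = \frac{6 + M}{-3 + \frac{1}{M}}$
$202 S{\left(\left(-1\right) 5 \right)} = 202 \left(- \frac{\left(-1\right) 5 \left(6 - 5\right)}{-1 + 3 \left(\left(-1\right) 5\right)}\right) = 202 \left(\left(-1\right) \left(-5\right) \frac{1}{-1 + 3 \left(-5\right)} \left(6 - 5\right)\right) = 202 \left(\left(-1\right) \left(-5\right) \frac{1}{-1 - 15} \cdot 1\right) = 202 \left(\left(-1\right) \left(-5\right) \frac{1}{-16} \cdot 1\right) = 202 \left(\left(-1\right) \left(-5\right) \left(- \frac{1}{16}\right) 1\right) = 202 \left(- \frac{5}{16}\right) = - \frac{505}{8}$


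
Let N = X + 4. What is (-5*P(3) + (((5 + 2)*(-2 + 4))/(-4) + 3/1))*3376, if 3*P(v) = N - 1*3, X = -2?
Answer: 11816/3 ≈ 3938.7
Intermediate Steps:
N = 2 (N = -2 + 4 = 2)
P(v) = -⅓ (P(v) = (2 - 1*3)/3 = (2 - 3)/3 = (⅓)*(-1) = -⅓)
(-5*P(3) + (((5 + 2)*(-2 + 4))/(-4) + 3/1))*3376 = (-5*(-⅓) + (((5 + 2)*(-2 + 4))/(-4) + 3/1))*3376 = (5/3 + ((7*2)*(-¼) + 3*1))*3376 = (5/3 + (14*(-¼) + 3))*3376 = (5/3 + (-7/2 + 3))*3376 = (5/3 - ½)*3376 = (7/6)*3376 = 11816/3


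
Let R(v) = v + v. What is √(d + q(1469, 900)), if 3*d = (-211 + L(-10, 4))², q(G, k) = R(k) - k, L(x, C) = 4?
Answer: 3*√1687 ≈ 123.22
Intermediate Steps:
R(v) = 2*v
q(G, k) = k (q(G, k) = 2*k - k = k)
d = 14283 (d = (-211 + 4)²/3 = (⅓)*(-207)² = (⅓)*42849 = 14283)
√(d + q(1469, 900)) = √(14283 + 900) = √15183 = 3*√1687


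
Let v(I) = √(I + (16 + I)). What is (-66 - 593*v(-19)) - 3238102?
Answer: -3238168 - 593*I*√22 ≈ -3.2382e+6 - 2781.4*I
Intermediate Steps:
v(I) = √(16 + 2*I)
(-66 - 593*v(-19)) - 3238102 = (-66 - 593*√(16 + 2*(-19))) - 3238102 = (-66 - 593*√(16 - 38)) - 3238102 = (-66 - 593*I*√22) - 3238102 = -3238168 - 593*I*√22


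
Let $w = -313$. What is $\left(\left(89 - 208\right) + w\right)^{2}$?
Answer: $186624$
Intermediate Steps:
$\left(\left(89 - 208\right) + w\right)^{2} = \left(\left(89 - 208\right) - 313\right)^{2} = \left(-119 - 313\right)^{2} = \left(-432\right)^{2} = 186624$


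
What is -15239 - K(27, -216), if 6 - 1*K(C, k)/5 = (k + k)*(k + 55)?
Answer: 332491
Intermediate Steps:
K(C, k) = 30 - 10*k*(55 + k) (K(C, k) = 30 - 5*(k + k)*(k + 55) = 30 - 5*2*k*(55 + k) = 30 - 10*k*(55 + k))
-15239 - K(27, -216) = -15239 - (30 - 550*(-216) - 10*(-216)**2) = -15239 - (30 + 118800 - 10*46656) = -15239 - (30 + 118800 - 466560) = -15239 - 1*(-347730) = -15239 + 347730 = 332491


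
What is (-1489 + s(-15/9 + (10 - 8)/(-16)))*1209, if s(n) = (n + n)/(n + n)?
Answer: -1798992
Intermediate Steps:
s(n) = 1 (s(n) = (2*n)/((2*n)) = (2*n)*(1/(2*n)) = 1)
(-1489 + s(-15/9 + (10 - 8)/(-16)))*1209 = (-1489 + 1)*1209 = -1488*1209 = -1798992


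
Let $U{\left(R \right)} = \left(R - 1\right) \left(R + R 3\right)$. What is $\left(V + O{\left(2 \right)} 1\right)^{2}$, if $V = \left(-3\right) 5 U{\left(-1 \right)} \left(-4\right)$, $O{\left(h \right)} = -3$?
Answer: $227529$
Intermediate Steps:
$U{\left(R \right)} = 4 R \left(-1 + R\right)$ ($U{\left(R \right)} = \left(-1 + R\right) \left(R + 3 R\right) = \left(-1 + R\right) 4 R = 4 R \left(-1 + R\right)$)
$V = 480$ ($V = \left(-3\right) 5 \cdot 4 \left(-1\right) \left(-1 - 1\right) \left(-4\right) = - 15 \cdot 4 \left(-1\right) \left(-2\right) \left(-4\right) = \left(-15\right) 8 \left(-4\right) = \left(-120\right) \left(-4\right) = 480$)
$\left(V + O{\left(2 \right)} 1\right)^{2} = \left(480 - 3\right)^{2} = 477^{2} = 227529$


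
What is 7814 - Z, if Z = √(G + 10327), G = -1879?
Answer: 7814 - 16*√33 ≈ 7722.1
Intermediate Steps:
Z = 16*√33 (Z = √(-1879 + 10327) = √8448 = 16*√33 ≈ 91.913)
7814 - Z = 7814 - 16*√33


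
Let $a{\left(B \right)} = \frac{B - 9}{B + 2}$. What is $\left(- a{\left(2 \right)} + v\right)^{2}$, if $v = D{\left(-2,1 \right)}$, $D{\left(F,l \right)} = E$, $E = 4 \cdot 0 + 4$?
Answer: $\frac{529}{16} \approx 33.063$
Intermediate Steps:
$a{\left(B \right)} = \frac{-9 + B}{2 + B}$
$E = 4$ ($E = 0 + 4 = 4$)
$D{\left(F,l \right)} = 4$
$v = 4$
$\left(- a{\left(2 \right)} + v\right)^{2} = \left(- \frac{-9 + 2}{2 + 2} + 4\right)^{2} = \left(- \frac{-7}{4} + 4\right)^{2} = \left(\left(-1\right) \left(- \frac{7}{4}\right) + 4\right)^{2} = \left(\frac{7}{4} + 4\right)^{2} = \left(\frac{23}{4}\right)^{2} = \frac{529}{16}$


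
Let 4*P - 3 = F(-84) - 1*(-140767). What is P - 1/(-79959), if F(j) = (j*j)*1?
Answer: 5910009569/159918 ≈ 36957.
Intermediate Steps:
F(j) = j**2 (F(j) = j**2*1 = j**2)
P = 73913/2 (P = 3/4 + ((-84)**2 - 1*(-140767))/4 = 3/4 + (7056 + 140767)/4 = 3/4 + (1/4)*147823 = 3/4 + 147823/4 = 73913/2 ≈ 36957.)
P - 1/(-79959) = 73913/2 - 1/(-79959) = 73913/2 - 1*(-1/79959) = 73913/2 + 1/79959 = 5910009569/159918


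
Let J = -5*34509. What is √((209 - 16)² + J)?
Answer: 8*I*√2114 ≈ 367.83*I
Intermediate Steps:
J = -172545
√((209 - 16)² + J) = √((209 - 16)² - 172545) = √(193² - 172545) = √(37249 - 172545) = √(-135296) = 8*I*√2114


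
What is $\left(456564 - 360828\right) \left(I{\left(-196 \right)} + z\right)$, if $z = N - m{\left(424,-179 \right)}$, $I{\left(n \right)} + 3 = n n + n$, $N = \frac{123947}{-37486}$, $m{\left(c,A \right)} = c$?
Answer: $\frac{67809064500468}{18743} \approx 3.6178 \cdot 10^{9}$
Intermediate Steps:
$N = - \frac{123947}{37486}$ ($N = 123947 \left(- \frac{1}{37486}\right) = - \frac{123947}{37486} \approx -3.3065$)
$I{\left(n \right)} = -3 + n + n^{2}$ ($I{\left(n \right)} = -3 + \left(n n + n\right) = -3 + \left(n^{2} + n\right) = -3 + \left(n + n^{2}\right) = -3 + n + n^{2}$)
$z = - \frac{16018011}{37486}$ ($z = - \frac{123947}{37486} - 424 = - \frac{16018011}{37486} \approx -427.31$)
$\left(456564 - 360828\right) \left(I{\left(-196 \right)} + z\right) = \left(456564 - 360828\right) \left(\left(-3 - 196 + \left(-196\right)^{2}\right) - \frac{16018011}{37486}\right) = 95736 \left(\left(-3 - 196 + 38416\right) - \frac{16018011}{37486}\right) = 95736 \left(38217 - \frac{16018011}{37486}\right) = 95736 \cdot \frac{1416584451}{37486} = \frac{67809064500468}{18743}$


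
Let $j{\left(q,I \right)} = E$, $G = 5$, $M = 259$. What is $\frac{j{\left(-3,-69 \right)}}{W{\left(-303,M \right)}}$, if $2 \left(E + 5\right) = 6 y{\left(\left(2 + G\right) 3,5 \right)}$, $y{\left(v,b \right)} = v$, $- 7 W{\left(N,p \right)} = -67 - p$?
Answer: $\frac{203}{163} \approx 1.2454$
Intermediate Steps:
$W{\left(N,p \right)} = \frac{67}{7} + \frac{p}{7}$ ($W{\left(N,p \right)} = - \frac{-67 - p}{7} = \frac{67}{7} + \frac{p}{7}$)
$E = 58$ ($E = -5 + \frac{6 \left(2 + 5\right) 3}{2} = -5 + \frac{6 \cdot 7 \cdot 3}{2} = -5 + \frac{6 \cdot 21}{2} = -5 + \frac{1}{2} \cdot 126 = -5 + 63 = 58$)
$j{\left(q,I \right)} = 58$
$\frac{j{\left(-3,-69 \right)}}{W{\left(-303,M \right)}} = \frac{58}{\frac{67}{7} + \frac{1}{7} \cdot 259} = \frac{58}{\frac{67}{7} + 37} = \frac{58}{\frac{326}{7}} = 58 \cdot \frac{7}{326} = \frac{203}{163}$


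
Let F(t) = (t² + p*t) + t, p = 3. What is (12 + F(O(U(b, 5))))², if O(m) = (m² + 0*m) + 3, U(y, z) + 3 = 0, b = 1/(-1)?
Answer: 41616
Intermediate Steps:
b = -1
U(y, z) = -3 (U(y, z) = -3 + 0 = -3)
O(m) = 3 + m² (O(m) = (m² + 0) + 3 = m² + 3 = 3 + m²)
F(t) = t² + 4*t (F(t) = (t² + 3*t) + t = t² + 4*t)
(12 + F(O(U(b, 5))))² = (12 + (3 + (-3)²)*(4 + (3 + (-3)²)))² = (12 + (3 + 9)*(4 + (3 + 9)))² = (12 + 12*(4 + 12))² = (12 + 12*16)² = (12 + 192)² = 204² = 41616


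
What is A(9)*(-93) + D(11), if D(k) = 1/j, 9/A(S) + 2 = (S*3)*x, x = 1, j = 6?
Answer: -4997/150 ≈ -33.313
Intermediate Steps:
A(S) = 9/(-2 + 3*S) (A(S) = 9/(-2 + (S*3)*1) = 9/(-2 + (3*S)*1) = 9/(-2 + 3*S))
D(k) = 1/6
A(9)*(-93) + D(11) = (9/(-2 + 3*9))*(-93) + 1/6 = (9/(-2 + 27))*(-93) + 1/6 = (9/25)*(-93) + 1/6 = -837/25 + 1/6 = -4997/150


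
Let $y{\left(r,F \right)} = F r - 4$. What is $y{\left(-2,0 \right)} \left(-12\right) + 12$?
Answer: $60$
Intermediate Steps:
$y{\left(r,F \right)} = -4 + F r$
$y{\left(-2,0 \right)} \left(-12\right) + 12 = \left(-4 + 0 \left(-2\right)\right) \left(-12\right) + 12 = \left(-4 + 0\right) \left(-12\right) + 12 = \left(-4\right) \left(-12\right) + 12 = 48 + 12 = 60$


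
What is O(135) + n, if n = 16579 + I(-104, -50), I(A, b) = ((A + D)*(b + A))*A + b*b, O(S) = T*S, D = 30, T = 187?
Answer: -1140860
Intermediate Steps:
O(S) = 187*S
I(A, b) = b**2 + A*(30 + A)*(A + b) (I(A, b) = ((A + 30)*(b + A))*A + b*b = ((30 + A)*(A + b))*A + b**2 = A*(30 + A)*(A + b) + b**2 = b**2 + A*(30 + A)*(A + b))
n = -1166105 (n = 16579 + ((-104)**3 + (-50)**2 + 30*(-104)**2 - 50*(-104)**2 + 30*(-104)*(-50)) = 16579 + (-1124864 + 2500 + 30*10816 - 50*10816 + 156000) = 16579 + (-1124864 + 2500 + 324480 - 540800 + 156000) = 16579 - 1182684 = -1166105)
O(135) + n = 187*135 - 1166105 = 25245 - 1166105 = -1140860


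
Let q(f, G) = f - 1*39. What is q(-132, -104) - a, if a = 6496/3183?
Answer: -550789/3183 ≈ -173.04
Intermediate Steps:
q(f, G) = -39 + f (q(f, G) = f - 39 = -39 + f)
a = 6496/3183 (a = 6496*(1/3183) = 6496/3183 ≈ 2.0408)
q(-132, -104) - a = (-39 - 132) - 1*6496/3183 = -171 - 6496/3183 = -550789/3183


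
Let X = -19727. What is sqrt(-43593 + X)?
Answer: 2*I*sqrt(15830) ≈ 251.63*I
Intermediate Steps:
sqrt(-43593 + X) = sqrt(-43593 - 19727) = sqrt(-63320) = 2*I*sqrt(15830)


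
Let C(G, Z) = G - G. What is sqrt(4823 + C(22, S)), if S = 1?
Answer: sqrt(4823) ≈ 69.448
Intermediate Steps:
C(G, Z) = 0
sqrt(4823 + C(22, S)) = sqrt(4823 + 0) = sqrt(4823)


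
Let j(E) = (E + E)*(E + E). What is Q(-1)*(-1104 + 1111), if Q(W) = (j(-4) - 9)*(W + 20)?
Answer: 7315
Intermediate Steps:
j(E) = 4*E² (j(E) = (2*E)*(2*E) = 4*E²)
Q(W) = 1100 + 55*W (Q(W) = (4*(-4)² - 9)*(W + 20) = (4*16 - 9)*(20 + W) = (64 - 9)*(20 + W) = 55*(20 + W) = 1100 + 55*W)
Q(-1)*(-1104 + 1111) = (1100 + 55*(-1))*(-1104 + 1111) = (1100 - 55)*7 = 1045*7 = 7315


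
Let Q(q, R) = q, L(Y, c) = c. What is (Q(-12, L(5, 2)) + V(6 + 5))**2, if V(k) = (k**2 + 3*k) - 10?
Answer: 17424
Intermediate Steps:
V(k) = -10 + k**2 + 3*k
(Q(-12, L(5, 2)) + V(6 + 5))**2 = (-12 + (-10 + (6 + 5)**2 + 3*(6 + 5)))**2 = (-12 + (-10 + 11**2 + 3*11))**2 = (-12 + (-10 + 121 + 33))**2 = (-12 + 144)**2 = 132**2 = 17424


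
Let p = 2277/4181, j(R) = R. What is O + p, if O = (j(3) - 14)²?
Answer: 508178/4181 ≈ 121.54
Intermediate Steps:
p = 2277/4181 (p = 2277*(1/4181) = 2277/4181 ≈ 0.54461)
O = 121 (O = (3 - 14)² = (-11)² = 121)
O + p = 121 + 2277/4181 = 508178/4181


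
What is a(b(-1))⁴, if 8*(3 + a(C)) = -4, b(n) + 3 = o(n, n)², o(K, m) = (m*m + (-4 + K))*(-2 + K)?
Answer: 2401/16 ≈ 150.06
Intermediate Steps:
o(K, m) = (-2 + K)*(-4 + K + m²) (o(K, m) = (m² + (-4 + K))*(-2 + K) = (-4 + K + m²)*(-2 + K) = (-2 + K)*(-4 + K + m²))
b(n) = -3 + (8 + n³ - n² - 6*n)² (b(n) = -3 + (8 + n² - 6*n - 2*n² + n*n²)² = -3 + (8 + n² - 6*n - 2*n² + n³)² = -3 + (8 + n³ - n² - 6*n)²)
a(C) = -7/2 (a(C) = -3 + (⅛)*(-4) = -3 - ½ = -7/2)
a(b(-1))⁴ = (-7/2)⁴ = 2401/16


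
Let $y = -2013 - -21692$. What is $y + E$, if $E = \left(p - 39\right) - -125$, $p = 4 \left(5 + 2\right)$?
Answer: $19793$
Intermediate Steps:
$p = 28$ ($p = 4 \cdot 7 = 28$)
$y = 19679$ ($y = -2013 + 21692 = 19679$)
$E = 114$ ($E = \left(28 - 39\right) - -125 = -11 + 125 = 114$)
$y + E = 19679 + 114 = 19793$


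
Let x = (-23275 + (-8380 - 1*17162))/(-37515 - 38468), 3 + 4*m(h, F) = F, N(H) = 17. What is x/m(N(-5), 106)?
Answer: 195268/7826249 ≈ 0.024950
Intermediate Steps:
m(h, F) = -3/4 + F/4
x = 48817/75983 (x = (-23275 + (-8380 - 17162))/(-75983) = (-23275 - 25542)*(-1/75983) = -48817*(-1/75983) = 48817/75983 ≈ 0.64247)
x/m(N(-5), 106) = 48817/(75983*(-3/4 + (1/4)*106)) = 48817/(75983*(-3/4 + 53/2)) = 48817/(75983*(103/4)) = (48817/75983)*(4/103) = 195268/7826249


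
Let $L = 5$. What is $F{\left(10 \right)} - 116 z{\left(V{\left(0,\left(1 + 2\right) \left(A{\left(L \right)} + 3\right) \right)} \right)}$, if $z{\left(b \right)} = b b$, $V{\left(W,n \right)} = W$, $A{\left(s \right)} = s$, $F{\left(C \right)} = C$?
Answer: $10$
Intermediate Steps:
$z{\left(b \right)} = b^{2}$
$F{\left(10 \right)} - 116 z{\left(V{\left(0,\left(1 + 2\right) \left(A{\left(L \right)} + 3\right) \right)} \right)} = 10 - 116 \cdot 0^{2} = 10 - 0 = 10 + 0 = 10$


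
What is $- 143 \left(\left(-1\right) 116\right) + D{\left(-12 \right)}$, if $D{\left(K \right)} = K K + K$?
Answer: $16720$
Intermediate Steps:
$D{\left(K \right)} = K + K^{2}$ ($D{\left(K \right)} = K^{2} + K = K + K^{2}$)
$- 143 \left(\left(-1\right) 116\right) + D{\left(-12 \right)} = - 143 \left(\left(-1\right) 116\right) - 12 \left(1 - 12\right) = \left(-143\right) \left(-116\right) - -132 = 16588 + 132 = 16720$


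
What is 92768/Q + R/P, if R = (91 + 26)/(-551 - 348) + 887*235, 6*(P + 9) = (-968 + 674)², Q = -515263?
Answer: 95355444924190/6668999028489 ≈ 14.298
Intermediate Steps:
P = 14397 (P = -9 + (-968 + 674)²/6 = -9 + (⅙)*(-294)² = -9 + (⅙)*86436 = -9 + 14406 = 14397)
R = 187391938/899 (R = 117/(-899) + 208445 = 117*(-1/899) + 208445 = -117/899 + 208445 = 187391938/899 ≈ 2.0844e+5)
92768/Q + R/P = 92768/(-515263) + (187391938/899)/14397 = 92768*(-1/515263) + (187391938/899)*(1/14397) = -92768/515263 + 187391938/12942903 = 95355444924190/6668999028489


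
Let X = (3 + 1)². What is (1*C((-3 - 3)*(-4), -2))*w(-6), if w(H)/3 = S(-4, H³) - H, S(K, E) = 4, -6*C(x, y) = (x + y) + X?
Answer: -190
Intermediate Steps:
X = 16 (X = 4² = 16)
C(x, y) = -8/3 - x/6 - y/6 (C(x, y) = -((x + y) + 16)/6 = -(16 + x + y)/6 = -8/3 - x/6 - y/6)
w(H) = 12 - 3*H (w(H) = 3*(4 - H) = 12 - 3*H)
(1*C((-3 - 3)*(-4), -2))*w(-6) = (1*(-8/3 - (-3 - 3)*(-4)/6 - ⅙*(-2)))*(12 - 3*(-6)) = (1*(-8/3 - (-1)*(-4) + ⅓))*(12 + 18) = (1*(-8/3 - ⅙*24 + ⅓))*30 = (1*(-8/3 - 4 + ⅓))*30 = (1*(-19/3))*30 = -19/3*30 = -190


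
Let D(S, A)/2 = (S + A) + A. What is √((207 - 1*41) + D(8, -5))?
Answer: 9*√2 ≈ 12.728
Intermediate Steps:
D(S, A) = 2*S + 4*A (D(S, A) = 2*((S + A) + A) = 2*((A + S) + A) = 2*(S + 2*A) = 2*S + 4*A)
√((207 - 1*41) + D(8, -5)) = √((207 - 1*41) + (2*8 + 4*(-5))) = √((207 - 41) + (16 - 20)) = √(166 - 4) = √162 = 9*√2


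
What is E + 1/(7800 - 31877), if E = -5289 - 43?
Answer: -128378565/24077 ≈ -5332.0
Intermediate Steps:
E = -5332
E + 1/(7800 - 31877) = -5332 + 1/(7800 - 31877) = -5332 + 1/(-24077) = -5332 - 1/24077 = -128378565/24077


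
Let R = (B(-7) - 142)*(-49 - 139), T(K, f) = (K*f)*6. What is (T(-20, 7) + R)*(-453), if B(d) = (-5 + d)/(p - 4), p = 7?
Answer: -12053424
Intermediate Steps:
T(K, f) = 6*K*f
B(d) = -5/3 + d/3 (B(d) = (-5 + d)/(7 - 4) = (-5 + d)/3 = (-5 + d)*(⅓) = -5/3 + d/3)
R = 27448 (R = ((-5/3 + (⅓)*(-7)) - 142)*(-49 - 139) = ((-5/3 - 7/3) - 142)*(-188) = (-4 - 142)*(-188) = -146*(-188) = 27448)
(T(-20, 7) + R)*(-453) = (6*(-20)*7 + 27448)*(-453) = (-840 + 27448)*(-453) = 26608*(-453) = -12053424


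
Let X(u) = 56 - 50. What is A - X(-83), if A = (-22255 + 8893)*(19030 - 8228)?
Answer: -144336330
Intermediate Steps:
A = -144336324 (A = -13362*10802 = -144336324)
X(u) = 6
A - X(-83) = -144336324 - 1*6 = -144336324 - 6 = -144336330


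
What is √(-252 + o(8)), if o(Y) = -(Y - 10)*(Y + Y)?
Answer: 2*I*√55 ≈ 14.832*I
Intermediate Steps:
o(Y) = -2*Y*(-10 + Y) (o(Y) = -(-10 + Y)*2*Y = -2*Y*(-10 + Y))
√(-252 + o(8)) = √(-252 + 2*8*(10 - 1*8)) = √(-252 + 2*8*(10 - 8)) = √(-252 + 2*8*2) = √(-252 + 32) = √(-220) = 2*I*√55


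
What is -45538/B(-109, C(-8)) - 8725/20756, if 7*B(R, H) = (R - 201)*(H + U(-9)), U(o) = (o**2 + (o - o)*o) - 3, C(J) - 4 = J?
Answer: 1604038899/119035660 ≈ 13.475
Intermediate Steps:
C(J) = 4 + J
U(o) = -3 + o**2 (U(o) = (o**2 + 0*o) - 3 = (o**2 + 0) - 3 = o**2 - 3 = -3 + o**2)
B(R, H) = (-201 + R)*(78 + H)/7 (B(R, H) = ((R - 201)*(H + (-3 + (-9)**2)))/7 = ((-201 + R)*(H + (-3 + 81)))/7 = ((-201 + R)*(H + 78))/7 = ((-201 + R)*(78 + H))/7 = (-201 + R)*(78 + H)/7)
-45538/B(-109, C(-8)) - 8725/20756 = -45538/(-15678/7 - 201*(4 - 8)/7 + (78/7)*(-109) + (1/7)*(4 - 8)*(-109)) - 8725/20756 = -45538/(-15678/7 - 201/7*(-4) - 8502/7 + (1/7)*(-4)*(-109)) - 8725*1/20756 = -45538/(-15678/7 + 804/7 - 8502/7 + 436/7) - 8725/20756 = -45538/(-22940/7) - 8725/20756 = -45538*(-7/22940) - 8725/20756 = 159383/11470 - 8725/20756 = 1604038899/119035660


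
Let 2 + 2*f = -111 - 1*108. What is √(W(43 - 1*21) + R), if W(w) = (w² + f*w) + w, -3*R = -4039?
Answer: 2*I*√1302/3 ≈ 24.055*I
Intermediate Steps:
f = -221/2 (f = -1 + (-111 - 1*108)/2 = -1 + (-111 - 108)/2 = -1 + (½)*(-219) = -1 - 219/2 = -221/2 ≈ -110.50)
R = 4039/3 (R = -⅓*(-4039) = 4039/3 ≈ 1346.3)
W(w) = w² - 219*w/2 (W(w) = (w² - 221*w/2) + w = w² - 219*w/2)
√(W(43 - 1*21) + R) = √((43 - 1*21)*(-219 + 2*(43 - 1*21))/2 + 4039/3) = √((43 - 21)*(-219 + 2*(43 - 21))/2 + 4039/3) = √((½)*22*(-219 + 2*22) + 4039/3) = √((½)*22*(-219 + 44) + 4039/3) = √((½)*22*(-175) + 4039/3) = √(-1925 + 4039/3) = √(-1736/3) = 2*I*√1302/3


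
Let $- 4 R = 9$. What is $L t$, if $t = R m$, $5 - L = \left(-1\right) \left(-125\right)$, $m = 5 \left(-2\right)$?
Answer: $-2700$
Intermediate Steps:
$R = - \frac{9}{4}$ ($R = \left(- \frac{1}{4}\right) 9 = - \frac{9}{4} \approx -2.25$)
$m = -10$
$L = -120$ ($L = 5 - \left(-1\right) \left(-125\right) = 5 - 125 = -120$)
$t = \frac{45}{2}$ ($t = \left(- \frac{9}{4}\right) \left(-10\right) = \frac{45}{2} \approx 22.5$)
$L t = \left(-120\right) \frac{45}{2} = -2700$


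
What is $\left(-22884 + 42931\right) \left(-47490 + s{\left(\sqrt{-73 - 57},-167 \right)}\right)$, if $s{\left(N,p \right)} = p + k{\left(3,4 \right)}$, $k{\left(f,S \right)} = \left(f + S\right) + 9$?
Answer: $-955059127$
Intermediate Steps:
$k{\left(f,S \right)} = 9 + S + f$ ($k{\left(f,S \right)} = \left(S + f\right) + 9 = 9 + S + f$)
$s{\left(N,p \right)} = 16 + p$ ($s{\left(N,p \right)} = p + \left(9 + 4 + 3\right) = p + 16 = 16 + p$)
$\left(-22884 + 42931\right) \left(-47490 + s{\left(\sqrt{-73 - 57},-167 \right)}\right) = \left(-22884 + 42931\right) \left(-47490 + \left(16 - 167\right)\right) = 20047 \left(-47490 - 151\right) = 20047 \left(-47641\right) = -955059127$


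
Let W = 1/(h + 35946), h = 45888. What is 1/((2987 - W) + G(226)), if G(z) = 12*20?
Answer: 81834/264078317 ≈ 0.00030989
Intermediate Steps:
G(z) = 240
W = 1/81834 (W = 1/(45888 + 35946) = 1/81834 ≈ 1.2220e-5)
1/((2987 - W) + G(226)) = 1/((2987 - 1*1/81834) + 240) = 1/((2987 - 1/81834) + 240) = 1/(244438157/81834 + 240) = 1/(264078317/81834) = 81834/264078317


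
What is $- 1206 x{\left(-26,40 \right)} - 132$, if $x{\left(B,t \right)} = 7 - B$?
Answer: $-39930$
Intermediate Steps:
$- 1206 x{\left(-26,40 \right)} - 132 = - 1206 \left(7 - -26\right) - 132 = - 1206 \left(7 + 26\right) - 132 = \left(-1206\right) 33 - 132 = -39798 - 132 = -39930$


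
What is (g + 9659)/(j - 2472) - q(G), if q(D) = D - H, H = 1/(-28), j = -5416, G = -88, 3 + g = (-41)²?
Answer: 4777677/55216 ≈ 86.527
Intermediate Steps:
g = 1678 (g = -3 + (-41)² = -3 + 1681 = 1678)
H = -1/28 ≈ -0.035714
q(D) = 1/28 + D (q(D) = D - 1*(-1/28) = D + 1/28 = 1/28 + D)
(g + 9659)/(j - 2472) - q(G) = (1678 + 9659)/(-5416 - 2472) - (1/28 - 88) = 11337/(-7888) - 1*(-2463/28) = 11337*(-1/7888) + 2463/28 = -11337/7888 + 2463/28 = 4777677/55216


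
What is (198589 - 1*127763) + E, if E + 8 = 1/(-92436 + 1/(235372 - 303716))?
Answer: 447388889697386/6317445985 ≈ 70818.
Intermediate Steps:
E = -50539636224/6317445985 (E = -8 + 1/(-92436 + 1/(235372 - 303716)) = -8 + 1/(-92436 + 1/(-68344)) = -8 + 1/(-92436 - 1/68344) = -8 + 1/(-6317445985/68344) = -8 - 68344/6317445985 = -50539636224/6317445985 ≈ -8.0000)
(198589 - 1*127763) + E = (198589 - 1*127763) - 50539636224/6317445985 = (198589 - 127763) - 50539636224/6317445985 = 70826 - 50539636224/6317445985 = 447388889697386/6317445985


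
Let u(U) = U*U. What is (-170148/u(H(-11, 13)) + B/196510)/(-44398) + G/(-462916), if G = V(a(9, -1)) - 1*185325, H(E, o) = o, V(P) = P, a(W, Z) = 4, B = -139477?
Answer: 36092298412868151/85319238760843490 ≈ 0.42303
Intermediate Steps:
u(U) = U²
G = -185321 (G = 4 - 1*185325 = 4 - 185325 = -185321)
(-170148/u(H(-11, 13)) + B/196510)/(-44398) + G/(-462916) = (-170148/(13²) - 139477/196510)/(-44398) - 185321/(-462916) = (-170148/169 - 139477*1/196510)*(-1/44398) - 185321*(-1/462916) = (-170148*1/169 - 139477/196510)*(-1/44398) + 185321/462916 = (-170148/169 - 139477/196510)*(-1/44398) + 185321/462916 = -33459355093/33210190*(-1/44398) + 185321/462916 = 33459355093/1474466015620 + 185321/462916 = 36092298412868151/85319238760843490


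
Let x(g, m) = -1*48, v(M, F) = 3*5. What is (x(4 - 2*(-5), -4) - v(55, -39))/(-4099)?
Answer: 63/4099 ≈ 0.015370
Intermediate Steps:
v(M, F) = 15
x(g, m) = -48
(x(4 - 2*(-5), -4) - v(55, -39))/(-4099) = (-48 - 1*15)/(-4099) = (-48 - 15)*(-1/4099) = -63*(-1/4099) = 63/4099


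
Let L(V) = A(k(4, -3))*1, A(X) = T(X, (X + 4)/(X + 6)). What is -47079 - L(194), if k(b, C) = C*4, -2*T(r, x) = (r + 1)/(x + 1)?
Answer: -659139/14 ≈ -47081.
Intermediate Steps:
T(r, x) = -(1 + r)/(2*(1 + x)) (T(r, x) = -(r + 1)/(2*(x + 1)) = -(1 + r)/(2*(1 + x)))
k(b, C) = 4*C
A(X) = (-1 - X)/(2*(1 + (4 + X)/(6 + X))) (A(X) = (-1 - X)/(2*(1 + (X + 4)/(X + 6))) = (-1 - X)/(2*(1 + (4 + X)/(6 + X))))
L(V) = 33/14 (L(V) = -(1 + 4*(-3))*(6 + 4*(-3))/(20 + 4*(4*(-3)))*1 = -(1 - 12)*(6 - 12)/(20 + 4*(-12))*1 = -1*(-11)*(-6)/(20 - 48)*1 = -1*(-11)*(-6)/(-28)*1 = -1*(-1/28)*(-11)*(-6)*1 = (33/14)*1 = 33/14)
-47079 - L(194) = -47079 - 1*33/14 = -47079 - 33/14 = -659139/14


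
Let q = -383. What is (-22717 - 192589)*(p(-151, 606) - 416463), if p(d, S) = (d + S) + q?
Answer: 89651480646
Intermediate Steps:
p(d, S) = -383 + S + d (p(d, S) = (d + S) - 383 = (S + d) - 383 = -383 + S + d)
(-22717 - 192589)*(p(-151, 606) - 416463) = (-22717 - 192589)*((-383 + 606 - 151) - 416463) = -215306*(72 - 416463) = -215306*(-416391) = 89651480646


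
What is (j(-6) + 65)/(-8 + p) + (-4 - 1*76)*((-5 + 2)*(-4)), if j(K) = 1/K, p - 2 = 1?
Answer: -29189/30 ≈ -972.97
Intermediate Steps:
p = 3 (p = 2 + 1 = 3)
(j(-6) + 65)/(-8 + p) + (-4 - 1*76)*((-5 + 2)*(-4)) = (1/(-6) + 65)/(-8 + 3) + (-4 - 1*76)*((-5 + 2)*(-4)) = (-1/6 + 65)/(-5) + (-4 - 76)*(-3*(-4)) = (389/6)*(-1/5) - 80*12 = -389/30 - 960 = -29189/30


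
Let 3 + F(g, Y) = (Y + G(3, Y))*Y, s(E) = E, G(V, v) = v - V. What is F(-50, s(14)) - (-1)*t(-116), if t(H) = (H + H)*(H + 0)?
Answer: 27259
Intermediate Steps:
F(g, Y) = -3 + Y*(-3 + 2*Y) (F(g, Y) = -3 + (Y + (Y - 1*3))*Y = -3 + (Y + (Y - 3))*Y = -3 + (Y + (-3 + Y))*Y = -3 + (-3 + 2*Y)*Y = -3 + Y*(-3 + 2*Y))
t(H) = 2*H**2 (t(H) = (2*H)*H = 2*H**2)
F(-50, s(14)) - (-1)*t(-116) = (-3 + 14**2 + 14*(-3 + 14)) - (-1)*2*(-116)**2 = (-3 + 196 + 14*11) - (-1)*2*13456 = (-3 + 196 + 154) - (-1)*26912 = 347 - 1*(-26912) = 347 + 26912 = 27259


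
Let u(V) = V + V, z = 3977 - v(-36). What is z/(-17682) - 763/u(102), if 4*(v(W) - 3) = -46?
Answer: -596017/150297 ≈ -3.9656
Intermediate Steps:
v(W) = -17/2 (v(W) = 3 + (¼)*(-46) = 3 - 23/2 = -17/2)
z = 7971/2 (z = 3977 - 1*(-17/2) = 3977 + 17/2 = 7971/2 ≈ 3985.5)
u(V) = 2*V
z/(-17682) - 763/u(102) = (7971/2)/(-17682) - 763/(2*102) = (7971/2)*(-1/17682) - 763/204 = -2657/11788 - 763*1/204 = -2657/11788 - 763/204 = -596017/150297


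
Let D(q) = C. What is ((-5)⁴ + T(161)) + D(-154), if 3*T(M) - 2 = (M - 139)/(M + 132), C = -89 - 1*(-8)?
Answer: 478784/879 ≈ 544.69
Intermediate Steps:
C = -81 (C = -89 + 8 = -81)
D(q) = -81
T(M) = ⅔ + (-139 + M)/(3*(132 + M)) (T(M) = ⅔ + ((M - 139)/(M + 132))/3 = ⅔ + ((-139 + M)/(132 + M))/3 = ⅔ + (-139 + M)/(3*(132 + M)))
((-5)⁴ + T(161)) + D(-154) = ((-5)⁴ + (125/3 + 161)/(132 + 161)) - 81 = (625 + (608/3)/293) - 81 = (625 + (1/293)*(608/3)) - 81 = (625 + 608/879) - 81 = 549983/879 - 81 = 478784/879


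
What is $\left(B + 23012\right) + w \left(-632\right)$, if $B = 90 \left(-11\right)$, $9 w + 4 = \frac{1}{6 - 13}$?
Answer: $\frac{1405714}{63} \approx 22313.0$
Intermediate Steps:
$w = - \frac{29}{63}$ ($w = - \frac{4}{9} + \frac{1}{9 \left(6 - 13\right)} = - \frac{4}{9} + \frac{1}{9 \left(-7\right)} = - \frac{4}{9} + \frac{1}{9} \left(- \frac{1}{7}\right) = - \frac{4}{9} - \frac{1}{63} = - \frac{29}{63} \approx -0.46032$)
$B = -990$
$\left(B + 23012\right) + w \left(-632\right) = \left(-990 + 23012\right) - - \frac{18328}{63} = 22022 + \frac{18328}{63} = \frac{1405714}{63}$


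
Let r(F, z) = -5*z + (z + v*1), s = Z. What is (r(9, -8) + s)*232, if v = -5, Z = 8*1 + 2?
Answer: 8584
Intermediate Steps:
Z = 10 (Z = 8 + 2 = 10)
s = 10
r(F, z) = -5 - 4*z (r(F, z) = -5*z + (z - 5*1) = -5*z + (z - 5) = -5*z + (-5 + z) = -5 - 4*z)
(r(9, -8) + s)*232 = ((-5 - 4*(-8)) + 10)*232 = ((-5 + 32) + 10)*232 = (27 + 10)*232 = 37*232 = 8584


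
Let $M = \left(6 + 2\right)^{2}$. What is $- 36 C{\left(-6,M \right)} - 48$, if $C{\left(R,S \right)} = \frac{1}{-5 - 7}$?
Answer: $-45$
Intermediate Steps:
$M = 64$ ($M = 8^{2} = 64$)
$C{\left(R,S \right)} = - \frac{1}{12}$ ($C{\left(R,S \right)} = \frac{1}{-12} = - \frac{1}{12}$)
$- 36 C{\left(-6,M \right)} - 48 = \left(-36\right) \left(- \frac{1}{12}\right) - 48 = 3 - 48 = -45$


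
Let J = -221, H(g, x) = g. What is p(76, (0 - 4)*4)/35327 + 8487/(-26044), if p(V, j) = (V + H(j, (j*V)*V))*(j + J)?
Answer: -670165929/920056388 ≈ -0.72840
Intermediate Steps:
p(V, j) = (-221 + j)*(V + j) (p(V, j) = (V + j)*(j - 221) = (V + j)*(-221 + j) = (-221 + j)*(V + j))
p(76, (0 - 4)*4)/35327 + 8487/(-26044) = (((0 - 4)*4)² - 221*76 - 221*(0 - 4)*4 + 76*((0 - 4)*4))/35327 + 8487/(-26044) = ((-4*4)² - 16796 - (-884)*4 + 76*(-4*4))*(1/35327) + 8487*(-1/26044) = ((-16)² - 16796 - 221*(-16) + 76*(-16))*(1/35327) - 8487/26044 = (256 - 16796 + 3536 - 1216)*(1/35327) - 8487/26044 = -14220*1/35327 - 8487/26044 = -14220/35327 - 8487/26044 = -670165929/920056388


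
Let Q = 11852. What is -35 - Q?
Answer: -11887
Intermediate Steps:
-35 - Q = -35 - 1*11852 = -35 - 11852 = -11887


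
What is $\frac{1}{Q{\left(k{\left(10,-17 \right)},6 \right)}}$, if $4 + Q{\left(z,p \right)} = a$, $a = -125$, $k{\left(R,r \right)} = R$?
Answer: $- \frac{1}{129} \approx -0.0077519$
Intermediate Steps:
$Q{\left(z,p \right)} = -129$ ($Q{\left(z,p \right)} = -4 - 125 = -129$)
$\frac{1}{Q{\left(k{\left(10,-17 \right)},6 \right)}} = \frac{1}{-129} = - \frac{1}{129}$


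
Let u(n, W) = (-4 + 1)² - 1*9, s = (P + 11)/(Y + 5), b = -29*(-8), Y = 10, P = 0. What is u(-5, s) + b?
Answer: 232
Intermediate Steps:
b = 232
s = 11/15 (s = (0 + 11)/(10 + 5) = 11/15 ≈ 0.73333)
u(n, W) = 0 (u(n, W) = (-3)² - 9 = 9 - 9 = 0)
u(-5, s) + b = 0 + 232 = 232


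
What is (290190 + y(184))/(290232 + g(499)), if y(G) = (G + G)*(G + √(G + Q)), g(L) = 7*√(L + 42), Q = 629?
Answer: 103874613264/84234587315 - 2505314*√541/84234587315 - 2576*√439833/84234587315 + 106805376*√813/84234587315 ≈ 1.2686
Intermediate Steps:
g(L) = 7*√(42 + L)
y(G) = 2*G*(G + √(629 + G)) (y(G) = (G + G)*(G + √(G + 629)) = (2*G)*(G + √(629 + G)) = 2*G*(G + √(629 + G)))
(290190 + y(184))/(290232 + g(499)) = (290190 + 2*184*(184 + √(629 + 184)))/(290232 + 7*√(42 + 499)) = (290190 + 2*184*(184 + √813))/(290232 + 7*√541) = (290190 + (67712 + 368*√813))/(290232 + 7*√541) = (357902 + 368*√813)/(290232 + 7*√541)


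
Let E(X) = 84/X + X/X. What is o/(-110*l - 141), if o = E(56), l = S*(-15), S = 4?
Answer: 5/12918 ≈ 0.00038706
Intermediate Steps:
l = -60 (l = 4*(-15) = -60)
E(X) = 1 + 84/X (E(X) = 84/X + 1 = 1 + 84/X)
o = 5/2 (o = (84 + 56)/56 = (1/56)*140 = 5/2 ≈ 2.5000)
o/(-110*l - 141) = 5/(2*(-110*(-60) - 141)) = 5/(2*(6600 - 141)) = (5/2)/6459 = (5/2)*(1/6459) = 5/12918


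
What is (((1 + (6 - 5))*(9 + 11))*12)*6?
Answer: 2880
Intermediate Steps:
(((1 + (6 - 5))*(9 + 11))*12)*6 = (((1 + 1)*20)*12)*6 = ((2*20)*12)*6 = (40*12)*6 = 480*6 = 2880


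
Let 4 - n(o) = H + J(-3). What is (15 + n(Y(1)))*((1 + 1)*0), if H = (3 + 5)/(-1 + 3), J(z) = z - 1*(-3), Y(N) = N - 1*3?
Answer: 0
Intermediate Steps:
Y(N) = -3 + N (Y(N) = N - 3 = -3 + N)
J(z) = 3 + z (J(z) = z + 3 = 3 + z)
H = 4 (H = 8/2 = 8*(½) = 4)
n(o) = 0 (n(o) = 4 - (4 + (3 - 3)) = 4 - (4 + 0) = 4 - 1*4 = 4 - 4 = 0)
(15 + n(Y(1)))*((1 + 1)*0) = (15 + 0)*((1 + 1)*0) = 15*(2*0) = 15*0 = 0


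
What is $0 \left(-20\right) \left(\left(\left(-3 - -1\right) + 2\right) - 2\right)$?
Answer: $0$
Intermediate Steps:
$0 \left(-20\right) \left(\left(\left(-3 - -1\right) + 2\right) - 2\right) = 0 \left(\left(\left(-3 + 1\right) + 2\right) - 2\right) = 0 \left(\left(-2 + 2\right) - 2\right) = 0 \left(0 - 2\right) = 0 \left(-2\right) = 0$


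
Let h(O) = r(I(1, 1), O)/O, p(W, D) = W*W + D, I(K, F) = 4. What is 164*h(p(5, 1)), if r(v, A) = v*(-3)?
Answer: -984/13 ≈ -75.692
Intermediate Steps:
p(W, D) = D + W**2 (p(W, D) = W**2 + D = D + W**2)
r(v, A) = -3*v
h(O) = -12/O (h(O) = (-3*4)/O = -12/O)
164*h(p(5, 1)) = 164*(-12/(1 + 5**2)) = 164*(-12/(1 + 25)) = 164*(-12/26) = 164*(-12*1/26) = 164*(-6/13) = -984/13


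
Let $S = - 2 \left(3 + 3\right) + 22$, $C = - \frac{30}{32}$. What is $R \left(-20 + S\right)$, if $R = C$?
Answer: $\frac{75}{8} \approx 9.375$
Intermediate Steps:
$C = - \frac{15}{16}$ ($C = \left(-30\right) \frac{1}{32} = - \frac{15}{16} \approx -0.9375$)
$R = - \frac{15}{16} \approx -0.9375$
$S = 10$ ($S = \left(-2\right) 6 + 22 = -12 + 22 = 10$)
$R \left(-20 + S\right) = - \frac{15 \left(-20 + 10\right)}{16} = \left(- \frac{15}{16}\right) \left(-10\right) = \frac{75}{8}$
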